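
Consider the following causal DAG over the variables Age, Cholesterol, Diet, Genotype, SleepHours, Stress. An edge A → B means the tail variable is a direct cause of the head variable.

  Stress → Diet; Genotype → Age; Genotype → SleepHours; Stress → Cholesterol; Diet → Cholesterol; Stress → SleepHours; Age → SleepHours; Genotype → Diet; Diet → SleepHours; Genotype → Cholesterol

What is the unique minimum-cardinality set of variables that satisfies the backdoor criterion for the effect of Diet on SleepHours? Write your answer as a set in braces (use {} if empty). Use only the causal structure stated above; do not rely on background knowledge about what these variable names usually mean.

{Genotype, Stress}

Variables eligible for adjustment (non-descendants of Diet, excluding Diet and SleepHours): {Age, Genotype, Stress}.
Backdoor paths from Diet to SleepHours:
  P1: Diet <- Genotype -> Age -> SleepHours
  P2: Diet <- Genotype -> SleepHours
  P3: Diet <- Genotype -> Cholesterol <- Stress -> SleepHours
  P4: Diet <- Stress -> SleepHours
  P5: Diet <- Stress -> Cholesterol <- Genotype -> Age -> SleepHours
  P6: Diet <- Stress -> Cholesterol <- Genotype -> SleepHours
The empty set is not sufficient: P1 (Diet <- Genotype -> Age -> SleepHours) has no collider blocking it and no conditioned non-collider, so it is open.
Try {Genotype, Stress}:
  P1: blocked at fork node Genotype ∈ conditioning set.
  P2: blocked at fork node Genotype ∈ conditioning set.
  P3: blocked at fork node Genotype ∈ conditioning set.
  P4: blocked at fork node Stress ∈ conditioning set.
  P5: blocked at fork node Stress ∈ conditioning set.
  P6: blocked at fork node Stress ∈ conditioning set.
{Genotype, Stress} contains no descendant of Diet and blocks every backdoor path.
Every element of {Genotype, Stress} is needed (dropping Genotype leaves P1 open; dropping Stress leaves P4 open), so no proper subset is valid.
Among all size-2 subsets of the eligible variables, only {Genotype, Stress} blocks every backdoor path, so it is the unique smallest valid adjustment set.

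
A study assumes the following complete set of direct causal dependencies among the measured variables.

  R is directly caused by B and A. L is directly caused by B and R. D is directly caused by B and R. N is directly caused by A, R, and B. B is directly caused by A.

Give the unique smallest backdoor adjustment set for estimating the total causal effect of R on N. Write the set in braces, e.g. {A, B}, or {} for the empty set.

{A, B}

Variables eligible for adjustment (non-descendants of R, excluding R and N): {A, B}.
Backdoor paths from R to N:
  P1: R <- A -> B -> N
  P2: R <- A -> N
  P3: R <- B <- A -> N
  P4: R <- B -> N
The empty set is not sufficient: P1 (R <- A -> B -> N) has no collider blocking it and no conditioned non-collider, so it is open.
Try {A, B}:
  P1: blocked at fork node A ∈ conditioning set.
  P2: blocked at fork node A ∈ conditioning set.
  P3: blocked at chain node B ∈ conditioning set.
  P4: blocked at fork node B ∈ conditioning set.
{A, B} contains no descendant of R and blocks every backdoor path.
Every element of {A, B} is needed (dropping A leaves P2 open; dropping B leaves P4 open), so no proper subset is valid.
Among all size-2 subsets of the eligible variables, only {A, B} blocks every backdoor path, so it is the unique smallest valid adjustment set.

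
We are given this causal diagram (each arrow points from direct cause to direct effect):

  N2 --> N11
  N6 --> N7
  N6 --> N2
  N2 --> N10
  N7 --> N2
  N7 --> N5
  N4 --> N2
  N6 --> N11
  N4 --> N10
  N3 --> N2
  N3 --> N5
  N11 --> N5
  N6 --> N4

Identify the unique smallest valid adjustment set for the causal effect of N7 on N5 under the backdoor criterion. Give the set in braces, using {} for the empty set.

Variables eligible for adjustment (non-descendants of N7, excluding N7 and N5): {N3, N4, N6}.
Backdoor paths from N7 to N5:
  P1: N7 <- N6 -> N4 -> N2 <- N3 -> N5
  P2: N7 <- N6 -> N4 -> N2 -> N11 -> N5
  P3: N7 <- N6 -> N4 -> N10 <- N2 <- N3 -> N5
  P4: N7 <- N6 -> N4 -> N10 <- N2 -> N11 -> N5
  P5: N7 <- N6 -> N2 <- N3 -> N5
  P6: N7 <- N6 -> N2 -> N11 -> N5
  P7: N7 <- N6 -> N11 <- N2 <- N3 -> N5
  P8: N7 <- N6 -> N11 -> N5
The empty set is not sufficient: P2 (N7 <- N6 -> N4 -> N2 -> N11 -> N5) has no collider blocking it and no conditioned non-collider, so it is open.
Try {N6}:
  P1: blocked at fork node N6 ∈ conditioning set.
  P2: blocked at fork node N6 ∈ conditioning set.
  P3: blocked at fork node N6 ∈ conditioning set.
  P4: blocked at fork node N6 ∈ conditioning set.
  P5: blocked at fork node N6 ∈ conditioning set.
  P6: blocked at fork node N6 ∈ conditioning set.
  P7: blocked at fork node N6 ∈ conditioning set.
  P8: blocked at fork node N6 ∈ conditioning set.
{N6} contains no descendant of N7 and blocks every backdoor path.
No other singleton works — e.g. {N4} leaves P6 open — so {N6} is the unique smallest valid adjustment set.

{N6}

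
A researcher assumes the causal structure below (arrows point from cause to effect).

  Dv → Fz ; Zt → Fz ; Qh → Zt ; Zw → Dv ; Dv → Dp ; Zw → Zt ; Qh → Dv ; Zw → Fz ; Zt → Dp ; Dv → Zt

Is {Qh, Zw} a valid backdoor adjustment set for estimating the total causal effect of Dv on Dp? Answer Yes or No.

Yes

Backdoor paths from Dv to Dp (paths whose first edge points into Dv):
  P1: Dv <- Zw -> Zt -> Dp
  P2: Dv <- Zw -> Fz <- Zt -> Dp
  P3: Dv <- Qh -> Zt -> Dp
Condition 1 (no descendant of Dv in the set): holds — descendants of Dv are {Dp, Fz, Zt}; none are in {Qh, Zw}.
Condition 2 (every backdoor path blocked by {Qh, Zw}):
  P1: blocked at fork node Zw ∈ conditioning set.
  P2: blocked at fork node Zw ∈ conditioning set.
  P3: blocked at fork node Qh ∈ conditioning set.
{Qh, Zw} satisfies the backdoor criterion.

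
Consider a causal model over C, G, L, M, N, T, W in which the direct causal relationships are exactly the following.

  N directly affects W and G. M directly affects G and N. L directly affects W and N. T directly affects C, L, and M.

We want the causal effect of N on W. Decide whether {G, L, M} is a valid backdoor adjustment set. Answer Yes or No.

Backdoor paths from N to W (paths whose first edge points into N):
  P1: N <- M <- T -> L -> W
  P2: N <- L -> W
Condition 1 (no descendant of N in the set): FAILS — G is a descendant of N.
Condition 2 (every backdoor path blocked by {G, L, M}):
  P1: blocked at chain node M ∈ conditioning set.
  P2: blocked at fork node L ∈ conditioning set.
{G, L, M} does not satisfy the backdoor criterion.

No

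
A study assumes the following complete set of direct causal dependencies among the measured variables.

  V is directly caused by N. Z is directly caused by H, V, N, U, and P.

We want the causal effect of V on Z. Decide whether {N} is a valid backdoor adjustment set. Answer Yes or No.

Yes

Backdoor paths from V to Z (paths whose first edge points into V):
  P1: V <- N -> Z
Condition 1 (no descendant of V in the set): holds — descendants of V are {Z}; none are in {N}.
Condition 2 (every backdoor path blocked by {N}):
  P1: blocked at fork node N ∈ conditioning set.
{N} satisfies the backdoor criterion.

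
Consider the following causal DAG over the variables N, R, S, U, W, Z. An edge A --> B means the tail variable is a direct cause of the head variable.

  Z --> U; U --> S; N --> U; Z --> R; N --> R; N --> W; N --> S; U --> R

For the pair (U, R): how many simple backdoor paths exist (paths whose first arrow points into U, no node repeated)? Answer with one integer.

2

A backdoor path from U to R is any simple undirected path whose first edge points into U (i.e. leaves U via a parent).
Parents of U: {N, Z}.
Enumerating:
  P1: U <- N -> R
  P2: U <- Z -> R
That exhausts the simple backdoor paths. Count: 2.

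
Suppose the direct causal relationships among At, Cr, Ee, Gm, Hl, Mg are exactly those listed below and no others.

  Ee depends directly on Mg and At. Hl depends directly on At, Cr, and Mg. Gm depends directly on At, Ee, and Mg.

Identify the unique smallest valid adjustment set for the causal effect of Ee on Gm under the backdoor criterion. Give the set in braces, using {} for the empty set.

{At, Mg}

Variables eligible for adjustment (non-descendants of Ee, excluding Ee and Gm): {At, Cr, Hl, Mg}.
Backdoor paths from Ee to Gm:
  P1: Ee <- At -> Hl <- Mg -> Gm
  P2: Ee <- At -> Gm
  P3: Ee <- Mg -> Hl <- At -> Gm
  P4: Ee <- Mg -> Gm
The empty set is not sufficient: P2 (Ee <- At -> Gm) has no collider blocking it and no conditioned non-collider, so it is open.
Try {At, Mg}:
  P1: blocked at fork node At ∈ conditioning set.
  P2: blocked at fork node At ∈ conditioning set.
  P3: blocked at fork node Mg ∈ conditioning set.
  P4: blocked at fork node Mg ∈ conditioning set.
{At, Mg} contains no descendant of Ee and blocks every backdoor path.
Every element of {At, Mg} is needed (dropping At leaves P2 open; dropping Mg leaves P4 open), so no proper subset is valid.
Among all size-2 subsets of the eligible variables, only {At, Mg} blocks every backdoor path, so it is the unique smallest valid adjustment set.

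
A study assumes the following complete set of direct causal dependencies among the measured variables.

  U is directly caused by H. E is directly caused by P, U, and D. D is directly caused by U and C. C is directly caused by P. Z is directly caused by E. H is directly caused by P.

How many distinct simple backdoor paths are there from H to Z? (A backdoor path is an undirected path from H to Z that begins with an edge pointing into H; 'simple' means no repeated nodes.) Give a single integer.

A backdoor path from H to Z is any simple undirected path whose first edge points into H (i.e. leaves H via a parent).
Parents of H: {P}.
Enumerating:
  P1: H <- P -> C -> D <- U -> E -> Z
  P2: H <- P -> C -> D -> E -> Z
  P3: H <- P -> E -> Z
That exhausts the simple backdoor paths. Count: 3.

3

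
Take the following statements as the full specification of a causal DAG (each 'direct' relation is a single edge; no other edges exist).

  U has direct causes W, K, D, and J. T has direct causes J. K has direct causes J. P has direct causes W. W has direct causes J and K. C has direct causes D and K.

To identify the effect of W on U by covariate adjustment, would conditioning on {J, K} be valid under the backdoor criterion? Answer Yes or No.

Yes

Backdoor paths from W to U (paths whose first edge points into W):
  P1: W <- J -> K -> U
  P2: W <- J -> K -> C <- D -> U
  P3: W <- J -> U
  P4: W <- K <- J -> U
  P5: W <- K -> U
  P6: W <- K -> C <- D -> U
Condition 1 (no descendant of W in the set): holds — descendants of W are {P, U}; none are in {J, K}.
Condition 2 (every backdoor path blocked by {J, K}):
  P1: blocked at fork node J ∈ conditioning set.
  P2: blocked at fork node J ∈ conditioning set.
  P3: blocked at fork node J ∈ conditioning set.
  P4: blocked at chain node K ∈ conditioning set.
  P5: blocked at fork node K ∈ conditioning set.
  P6: blocked at fork node K ∈ conditioning set.
{J, K} satisfies the backdoor criterion.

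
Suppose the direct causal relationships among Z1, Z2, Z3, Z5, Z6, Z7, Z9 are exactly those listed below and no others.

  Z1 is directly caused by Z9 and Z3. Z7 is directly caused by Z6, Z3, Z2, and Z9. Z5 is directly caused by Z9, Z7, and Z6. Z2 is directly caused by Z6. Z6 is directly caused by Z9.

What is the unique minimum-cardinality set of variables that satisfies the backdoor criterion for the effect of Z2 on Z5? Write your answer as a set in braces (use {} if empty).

{Z6}

Variables eligible for adjustment (non-descendants of Z2, excluding Z2 and Z5): {Z1, Z3, Z6, Z9}.
Backdoor paths from Z2 to Z5:
  P1: Z2 <- Z6 <- Z9 -> Z1 <- Z3 -> Z7 -> Z5
  P2: Z2 <- Z6 <- Z9 -> Z7 -> Z5
  P3: Z2 <- Z6 <- Z9 -> Z5
  P4: Z2 <- Z6 -> Z7 <- Z9 -> Z5
  P5: Z2 <- Z6 -> Z7 <- Z3 -> Z1 <- Z9 -> Z5
  P6: Z2 <- Z6 -> Z7 -> Z5
  P7: Z2 <- Z6 -> Z5
The empty set is not sufficient: P2 (Z2 <- Z6 <- Z9 -> Z7 -> Z5) has no collider blocking it and no conditioned non-collider, so it is open.
Try {Z6}:
  P1: blocked at chain node Z6 ∈ conditioning set.
  P2: blocked at chain node Z6 ∈ conditioning set.
  P3: blocked at chain node Z6 ∈ conditioning set.
  P4: blocked at fork node Z6 ∈ conditioning set.
  P5: blocked at fork node Z6 ∈ conditioning set.
  P6: blocked at fork node Z6 ∈ conditioning set.
  P7: blocked at fork node Z6 ∈ conditioning set.
{Z6} contains no descendant of Z2 and blocks every backdoor path.
No other singleton works — e.g. {Z9} leaves P6 open — so {Z6} is the unique smallest valid adjustment set.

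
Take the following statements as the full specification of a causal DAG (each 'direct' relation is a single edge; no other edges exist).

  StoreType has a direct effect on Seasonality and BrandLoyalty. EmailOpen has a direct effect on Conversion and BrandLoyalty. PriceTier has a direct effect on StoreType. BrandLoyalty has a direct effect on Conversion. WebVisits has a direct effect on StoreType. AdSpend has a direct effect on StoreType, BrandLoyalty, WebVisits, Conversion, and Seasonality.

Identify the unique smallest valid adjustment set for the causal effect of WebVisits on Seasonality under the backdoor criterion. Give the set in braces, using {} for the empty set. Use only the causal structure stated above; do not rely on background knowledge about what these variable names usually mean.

Variables eligible for adjustment (non-descendants of WebVisits, excluding WebVisits and Seasonality): {AdSpend, EmailOpen, PriceTier}.
Backdoor paths from WebVisits to Seasonality:
  P1: WebVisits <- AdSpend -> StoreType -> Seasonality
  P2: WebVisits <- AdSpend -> Seasonality
  P3: WebVisits <- AdSpend -> BrandLoyalty <- StoreType -> Seasonality
  P4: WebVisits <- AdSpend -> Conversion <- EmailOpen -> BrandLoyalty <- StoreType -> Seasonality
  P5: WebVisits <- AdSpend -> Conversion <- BrandLoyalty <- StoreType -> Seasonality
The empty set is not sufficient: P1 (WebVisits <- AdSpend -> StoreType -> Seasonality) has no collider blocking it and no conditioned non-collider, so it is open.
Try {AdSpend}:
  P1: blocked at fork node AdSpend ∈ conditioning set.
  P2: blocked at fork node AdSpend ∈ conditioning set.
  P3: blocked at fork node AdSpend ∈ conditioning set.
  P4: blocked at fork node AdSpend ∈ conditioning set.
  P5: blocked at fork node AdSpend ∈ conditioning set.
{AdSpend} contains no descendant of WebVisits and blocks every backdoor path.
No other singleton works — e.g. {PriceTier} leaves P1 open — so {AdSpend} is the unique smallest valid adjustment set.

{AdSpend}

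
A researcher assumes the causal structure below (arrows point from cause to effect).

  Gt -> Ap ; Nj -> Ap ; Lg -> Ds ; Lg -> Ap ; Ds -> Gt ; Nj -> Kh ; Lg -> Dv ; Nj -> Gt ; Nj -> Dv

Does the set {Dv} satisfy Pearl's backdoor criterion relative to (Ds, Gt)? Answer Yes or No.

Backdoor paths from Ds to Gt (paths whose first edge points into Ds):
  P1: Ds <- Lg -> Dv <- Nj -> Gt
  P2: Ds <- Lg -> Dv <- Nj -> Ap <- Gt
  P3: Ds <- Lg -> Ap <- Nj -> Gt
  P4: Ds <- Lg -> Ap <- Gt
Condition 1 (no descendant of Ds in the set): holds — descendants of Ds are {Ap, Gt}; none are in {Dv}.
Condition 2 (every backdoor path blocked by {Dv}):
  P1: open — collider(s) Dv are conditioned on (or have a conditioned descendant) and no non-collider on the path is in the set.
  P2: blocked at collider Ap (neither it nor any descendant is in the conditioning set).
  P3: blocked at collider Ap (neither it nor any descendant is in the conditioning set).
  P4: blocked at collider Ap (neither it nor any descendant is in the conditioning set).
{Dv} does not satisfy the backdoor criterion.

No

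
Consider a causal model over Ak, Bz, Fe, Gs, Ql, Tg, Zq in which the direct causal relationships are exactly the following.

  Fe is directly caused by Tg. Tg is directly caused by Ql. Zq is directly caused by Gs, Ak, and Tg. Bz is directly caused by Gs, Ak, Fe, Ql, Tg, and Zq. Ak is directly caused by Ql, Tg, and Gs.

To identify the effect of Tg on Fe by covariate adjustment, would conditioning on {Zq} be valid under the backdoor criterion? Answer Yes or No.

No

Backdoor paths from Tg to Fe (paths whose first edge points into Tg):
  P1: Tg <- Ql -> Ak <- Gs -> Zq -> Bz <- Fe
  P2: Tg <- Ql -> Ak <- Gs -> Bz <- Fe
  P3: Tg <- Ql -> Ak -> Zq <- Gs -> Bz <- Fe
  P4: Tg <- Ql -> Ak -> Zq -> Bz <- Fe
  P5: Tg <- Ql -> Ak -> Bz <- Fe
  P6: Tg <- Ql -> Bz <- Fe
Condition 1 (no descendant of Tg in the set): FAILS — Zq is a descendant of Tg.
Condition 2 (every backdoor path blocked by {Zq}):
  P1: blocked at chain node Zq ∈ conditioning set.
  P2: blocked at collider Bz (neither it nor any descendant is in the conditioning set).
  P3: blocked at collider Bz (neither it nor any descendant is in the conditioning set).
  P4: blocked at chain node Zq ∈ conditioning set.
  P5: blocked at collider Bz (neither it nor any descendant is in the conditioning set).
  P6: blocked at collider Bz (neither it nor any descendant is in the conditioning set).
{Zq} does not satisfy the backdoor criterion.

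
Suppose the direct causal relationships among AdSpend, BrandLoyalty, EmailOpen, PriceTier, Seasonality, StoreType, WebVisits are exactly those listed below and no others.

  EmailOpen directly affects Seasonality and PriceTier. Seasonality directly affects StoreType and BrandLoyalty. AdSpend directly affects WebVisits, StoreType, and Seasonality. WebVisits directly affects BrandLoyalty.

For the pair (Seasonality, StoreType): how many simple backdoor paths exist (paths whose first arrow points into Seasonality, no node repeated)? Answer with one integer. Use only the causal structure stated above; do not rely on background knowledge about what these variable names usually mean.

1

A backdoor path from Seasonality to StoreType is any simple undirected path whose first edge points into Seasonality (i.e. leaves Seasonality via a parent).
Parents of Seasonality: {AdSpend, EmailOpen}.
Enumerating:
  P1: Seasonality <- AdSpend -> StoreType
That exhausts the simple backdoor paths. Count: 1.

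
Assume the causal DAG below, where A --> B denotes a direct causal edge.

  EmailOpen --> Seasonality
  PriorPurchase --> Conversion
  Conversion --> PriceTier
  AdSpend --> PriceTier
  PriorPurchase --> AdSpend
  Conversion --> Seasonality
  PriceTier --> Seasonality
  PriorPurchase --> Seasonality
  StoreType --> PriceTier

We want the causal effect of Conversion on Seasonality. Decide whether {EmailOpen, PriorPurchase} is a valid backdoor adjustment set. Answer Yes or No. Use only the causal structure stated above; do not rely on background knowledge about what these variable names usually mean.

Yes

Backdoor paths from Conversion to Seasonality (paths whose first edge points into Conversion):
  P1: Conversion <- PriorPurchase -> AdSpend -> PriceTier -> Seasonality
  P2: Conversion <- PriorPurchase -> Seasonality
Condition 1 (no descendant of Conversion in the set): holds — descendants of Conversion are {PriceTier, Seasonality}; none are in {EmailOpen, PriorPurchase}.
Condition 2 (every backdoor path blocked by {EmailOpen, PriorPurchase}):
  P1: blocked at fork node PriorPurchase ∈ conditioning set.
  P2: blocked at fork node PriorPurchase ∈ conditioning set.
{EmailOpen, PriorPurchase} satisfies the backdoor criterion.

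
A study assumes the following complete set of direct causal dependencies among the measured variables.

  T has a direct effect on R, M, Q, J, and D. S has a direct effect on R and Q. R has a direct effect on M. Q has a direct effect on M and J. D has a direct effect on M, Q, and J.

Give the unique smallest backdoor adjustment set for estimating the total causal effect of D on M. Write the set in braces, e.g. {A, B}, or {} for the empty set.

Variables eligible for adjustment (non-descendants of D, excluding D and M): {R, S, T}.
Backdoor paths from D to M:
  P1: D <- T -> Q <- S -> R -> M
  P2: D <- T -> Q -> M
  P3: D <- T -> R <- S -> Q -> M
  P4: D <- T -> R -> M
  P5: D <- T -> M
  P6: D <- T -> J <- Q <- S -> R -> M
  P7: D <- T -> J <- Q -> M
The empty set is not sufficient: P2 (D <- T -> Q -> M) has no collider blocking it and no conditioned non-collider, so it is open.
Try {T}:
  P1: blocked at fork node T ∈ conditioning set.
  P2: blocked at fork node T ∈ conditioning set.
  P3: blocked at fork node T ∈ conditioning set.
  P4: blocked at fork node T ∈ conditioning set.
  P5: blocked at fork node T ∈ conditioning set.
  P6: blocked at fork node T ∈ conditioning set.
  P7: blocked at fork node T ∈ conditioning set.
{T} contains no descendant of D and blocks every backdoor path.
No other singleton works — e.g. {S} leaves P2 open — so {T} is the unique smallest valid adjustment set.

{T}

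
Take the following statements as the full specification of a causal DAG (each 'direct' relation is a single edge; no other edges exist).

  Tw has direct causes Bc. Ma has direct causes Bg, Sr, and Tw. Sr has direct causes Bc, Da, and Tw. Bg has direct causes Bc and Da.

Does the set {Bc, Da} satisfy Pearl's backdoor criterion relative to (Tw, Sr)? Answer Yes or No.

Backdoor paths from Tw to Sr (paths whose first edge points into Tw):
  P1: Tw <- Bc -> Bg <- Da -> Sr
  P2: Tw <- Bc -> Bg -> Ma <- Sr
  P3: Tw <- Bc -> Sr
Condition 1 (no descendant of Tw in the set): holds — descendants of Tw are {Ma, Sr}; none are in {Bc, Da}.
Condition 2 (every backdoor path blocked by {Bc, Da}):
  P1: blocked at fork node Bc ∈ conditioning set.
  P2: blocked at fork node Bc ∈ conditioning set.
  P3: blocked at fork node Bc ∈ conditioning set.
{Bc, Da} satisfies the backdoor criterion.

Yes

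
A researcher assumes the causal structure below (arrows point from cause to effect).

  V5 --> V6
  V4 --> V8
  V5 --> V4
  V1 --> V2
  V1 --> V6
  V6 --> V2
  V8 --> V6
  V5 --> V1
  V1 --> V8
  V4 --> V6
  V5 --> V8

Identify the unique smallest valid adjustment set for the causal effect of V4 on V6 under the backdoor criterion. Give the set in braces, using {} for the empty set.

Variables eligible for adjustment (non-descendants of V4, excluding V4 and V6): {V1, V5}.
Backdoor paths from V4 to V6:
  P1: V4 <- V5 -> V1 -> V8 -> V6
  P2: V4 <- V5 -> V1 -> V6
  P3: V4 <- V5 -> V1 -> V2 <- V6
  P4: V4 <- V5 -> V8 <- V1 -> V6
  P5: V4 <- V5 -> V8 <- V1 -> V2 <- V6
  P6: V4 <- V5 -> V8 -> V6
  P7: V4 <- V5 -> V6
The empty set is not sufficient: P1 (V4 <- V5 -> V1 -> V8 -> V6) has no collider blocking it and no conditioned non-collider, so it is open.
Try {V5}:
  P1: blocked at fork node V5 ∈ conditioning set.
  P2: blocked at fork node V5 ∈ conditioning set.
  P3: blocked at fork node V5 ∈ conditioning set.
  P4: blocked at fork node V5 ∈ conditioning set.
  P5: blocked at fork node V5 ∈ conditioning set.
  P6: blocked at fork node V5 ∈ conditioning set.
  P7: blocked at fork node V5 ∈ conditioning set.
{V5} contains no descendant of V4 and blocks every backdoor path.
No other singleton works — e.g. {V1} leaves P6 open — so {V5} is the unique smallest valid adjustment set.

{V5}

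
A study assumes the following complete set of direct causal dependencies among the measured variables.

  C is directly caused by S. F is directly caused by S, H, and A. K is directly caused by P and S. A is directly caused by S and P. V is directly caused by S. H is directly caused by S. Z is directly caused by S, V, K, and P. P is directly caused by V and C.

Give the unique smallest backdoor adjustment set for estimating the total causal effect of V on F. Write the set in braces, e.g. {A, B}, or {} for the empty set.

{S}

Variables eligible for adjustment (non-descendants of V, excluding V and F): {C, H, S}.
Backdoor paths from V to F:
  P1: V <- S -> H -> F
  P2: V <- S -> C -> P -> A -> F
  P3: V <- S -> K <- P -> A -> F
  P4: V <- S -> K -> Z <- P -> A -> F
  P5: V <- S -> A -> F
  P6: V <- S -> F
  P7: V <- S -> Z <- P -> A -> F
  P8: V <- S -> Z <- K <- P -> A -> F
The empty set is not sufficient: P1 (V <- S -> H -> F) has no collider blocking it and no conditioned non-collider, so it is open.
Try {S}:
  P1: blocked at fork node S ∈ conditioning set.
  P2: blocked at fork node S ∈ conditioning set.
  P3: blocked at fork node S ∈ conditioning set.
  P4: blocked at fork node S ∈ conditioning set.
  P5: blocked at fork node S ∈ conditioning set.
  P6: blocked at fork node S ∈ conditioning set.
  P7: blocked at fork node S ∈ conditioning set.
  P8: blocked at fork node S ∈ conditioning set.
{S} contains no descendant of V and blocks every backdoor path.
No other singleton works — e.g. {H} leaves P2 open — so {S} is the unique smallest valid adjustment set.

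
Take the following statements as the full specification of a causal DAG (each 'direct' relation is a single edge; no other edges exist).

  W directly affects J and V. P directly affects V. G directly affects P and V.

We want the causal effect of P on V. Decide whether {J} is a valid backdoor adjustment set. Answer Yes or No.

No

Backdoor paths from P to V (paths whose first edge points into P):
  P1: P <- G -> V
Condition 1 (no descendant of P in the set): holds — descendants of P are {V}; none are in {J}.
Condition 2 (every backdoor path blocked by {J}):
  P1: open — no interior node is in the conditioning set.
{J} does not satisfy the backdoor criterion.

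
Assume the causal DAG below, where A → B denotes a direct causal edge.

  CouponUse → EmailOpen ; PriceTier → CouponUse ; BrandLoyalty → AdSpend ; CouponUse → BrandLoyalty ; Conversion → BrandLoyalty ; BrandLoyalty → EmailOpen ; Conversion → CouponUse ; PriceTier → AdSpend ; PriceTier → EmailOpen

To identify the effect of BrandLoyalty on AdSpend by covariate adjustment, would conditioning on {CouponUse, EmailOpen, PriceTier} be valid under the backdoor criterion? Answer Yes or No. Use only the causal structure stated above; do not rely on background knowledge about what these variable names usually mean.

Backdoor paths from BrandLoyalty to AdSpend (paths whose first edge points into BrandLoyalty):
  P1: BrandLoyalty <- Conversion -> CouponUse <- PriceTier -> AdSpend
  P2: BrandLoyalty <- Conversion -> CouponUse -> EmailOpen <- PriceTier -> AdSpend
  P3: BrandLoyalty <- CouponUse <- PriceTier -> AdSpend
  P4: BrandLoyalty <- CouponUse -> EmailOpen <- PriceTier -> AdSpend
Condition 1 (no descendant of BrandLoyalty in the set): FAILS — EmailOpen is a descendant of BrandLoyalty.
Condition 2 (every backdoor path blocked by {CouponUse, EmailOpen, PriceTier}):
  P1: blocked at fork node PriceTier ∈ conditioning set.
  P2: blocked at chain node CouponUse ∈ conditioning set.
  P3: blocked at chain node CouponUse ∈ conditioning set.
  P4: blocked at fork node CouponUse ∈ conditioning set.
{CouponUse, EmailOpen, PriceTier} does not satisfy the backdoor criterion.

No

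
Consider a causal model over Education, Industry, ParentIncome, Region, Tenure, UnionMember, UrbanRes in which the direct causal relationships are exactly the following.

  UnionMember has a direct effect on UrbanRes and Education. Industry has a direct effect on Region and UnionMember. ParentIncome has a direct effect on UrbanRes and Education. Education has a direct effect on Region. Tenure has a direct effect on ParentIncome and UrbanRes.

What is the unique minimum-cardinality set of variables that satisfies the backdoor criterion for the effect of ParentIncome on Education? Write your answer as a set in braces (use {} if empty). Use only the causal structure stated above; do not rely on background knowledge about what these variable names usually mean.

Variables eligible for adjustment (non-descendants of ParentIncome, excluding ParentIncome and Education): {Industry, Tenure, UnionMember}.
Backdoor paths from ParentIncome to Education:
  P1: ParentIncome <- Tenure -> UrbanRes <- UnionMember <- Industry -> Region <- Education
  P2: ParentIncome <- Tenure -> UrbanRes <- UnionMember -> Education
Each backdoor path contains an unconditioned collider, so every path is already blocked with the empty conditioning set:
  P1: blocked at collider UrbanRes (neither it nor any descendant is in the conditioning set).
  P2: blocked at collider UrbanRes (neither it nor any descendant is in the conditioning set).
The empty set is therefore the unique smallest valid set.

{}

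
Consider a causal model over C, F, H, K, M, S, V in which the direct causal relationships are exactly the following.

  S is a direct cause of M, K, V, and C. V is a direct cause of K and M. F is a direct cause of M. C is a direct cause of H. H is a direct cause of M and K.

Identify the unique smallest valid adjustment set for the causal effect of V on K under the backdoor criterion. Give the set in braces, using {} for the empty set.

{S}

Variables eligible for adjustment (non-descendants of V, excluding V and K): {C, F, H, S}.
Backdoor paths from V to K:
  P1: V <- S -> C -> H -> K
  P2: V <- S -> K
  P3: V <- S -> M <- H -> K
The empty set is not sufficient: P1 (V <- S -> C -> H -> K) has no collider blocking it and no conditioned non-collider, so it is open.
Try {S}:
  P1: blocked at fork node S ∈ conditioning set.
  P2: blocked at fork node S ∈ conditioning set.
  P3: blocked at fork node S ∈ conditioning set.
{S} contains no descendant of V and blocks every backdoor path.
No other singleton works — e.g. {C} leaves P2 open — so {S} is the unique smallest valid adjustment set.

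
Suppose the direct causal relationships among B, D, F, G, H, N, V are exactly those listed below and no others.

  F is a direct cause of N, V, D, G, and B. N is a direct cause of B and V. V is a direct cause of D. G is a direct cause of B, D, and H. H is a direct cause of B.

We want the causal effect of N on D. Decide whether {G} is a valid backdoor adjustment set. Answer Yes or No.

Backdoor paths from N to D (paths whose first edge points into N):
  P1: N <- F -> G -> D
  P2: N <- F -> V -> D
  P3: N <- F -> D
  P4: N <- F -> B <- G -> D
  P5: N <- F -> B <- H <- G -> D
Condition 1 (no descendant of N in the set): holds — descendants of N are {B, D, V}; none are in {G}.
Condition 2 (every backdoor path blocked by {G}):
  P1: blocked at chain node G ∈ conditioning set.
  P2: open — no interior node is in the conditioning set.
  P3: open — no interior node is in the conditioning set.
  P4: blocked at collider B (neither it nor any descendant is in the conditioning set).
  P5: blocked at collider B (neither it nor any descendant is in the conditioning set).
{G} does not satisfy the backdoor criterion.

No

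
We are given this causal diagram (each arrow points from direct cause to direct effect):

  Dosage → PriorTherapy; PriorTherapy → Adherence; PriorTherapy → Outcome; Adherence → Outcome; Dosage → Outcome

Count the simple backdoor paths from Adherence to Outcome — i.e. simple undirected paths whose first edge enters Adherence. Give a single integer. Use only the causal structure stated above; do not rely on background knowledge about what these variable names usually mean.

A backdoor path from Adherence to Outcome is any simple undirected path whose first edge points into Adherence (i.e. leaves Adherence via a parent).
Parents of Adherence: {PriorTherapy}.
Enumerating:
  P1: Adherence <- PriorTherapy <- Dosage -> Outcome
  P2: Adherence <- PriorTherapy -> Outcome
That exhausts the simple backdoor paths. Count: 2.

2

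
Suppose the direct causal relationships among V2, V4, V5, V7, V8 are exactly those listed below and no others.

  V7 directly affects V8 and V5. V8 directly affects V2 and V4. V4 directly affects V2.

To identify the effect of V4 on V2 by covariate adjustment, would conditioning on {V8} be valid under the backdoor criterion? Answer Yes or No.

Backdoor paths from V4 to V2 (paths whose first edge points into V4):
  P1: V4 <- V8 -> V2
Condition 1 (no descendant of V4 in the set): holds — descendants of V4 are {V2}; none are in {V8}.
Condition 2 (every backdoor path blocked by {V8}):
  P1: blocked at fork node V8 ∈ conditioning set.
{V8} satisfies the backdoor criterion.

Yes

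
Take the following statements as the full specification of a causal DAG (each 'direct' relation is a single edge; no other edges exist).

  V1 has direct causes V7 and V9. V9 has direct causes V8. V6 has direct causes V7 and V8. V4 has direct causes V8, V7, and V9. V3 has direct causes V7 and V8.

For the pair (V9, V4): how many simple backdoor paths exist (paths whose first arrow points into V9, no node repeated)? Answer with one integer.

3

A backdoor path from V9 to V4 is any simple undirected path whose first edge points into V9 (i.e. leaves V9 via a parent).
Parents of V9: {V8}.
Enumerating:
  P1: V9 <- V8 -> V3 <- V7 -> V4
  P2: V9 <- V8 -> V4
  P3: V9 <- V8 -> V6 <- V7 -> V4
That exhausts the simple backdoor paths. Count: 3.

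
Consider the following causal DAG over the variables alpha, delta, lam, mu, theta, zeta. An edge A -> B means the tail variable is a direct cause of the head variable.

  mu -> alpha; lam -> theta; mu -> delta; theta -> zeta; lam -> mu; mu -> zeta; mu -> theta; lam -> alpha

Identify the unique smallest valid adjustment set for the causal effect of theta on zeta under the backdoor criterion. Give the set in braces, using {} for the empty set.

Variables eligible for adjustment (non-descendants of theta, excluding theta and zeta): {alpha, delta, lam, mu}.
Backdoor paths from theta to zeta:
  P1: theta <- lam -> mu -> zeta
  P2: theta <- lam -> alpha <- mu -> zeta
  P3: theta <- mu -> zeta
The empty set is not sufficient: P1 (theta <- lam -> mu -> zeta) has no collider blocking it and no conditioned non-collider, so it is open.
Try {mu}:
  P1: blocked at chain node mu ∈ conditioning set.
  P2: blocked at collider alpha (neither it nor any descendant is in the conditioning set).
  P3: blocked at fork node mu ∈ conditioning set.
{mu} contains no descendant of theta and blocks every backdoor path.
No other singleton works — e.g. {lam} leaves P3 open — so {mu} is the unique smallest valid adjustment set.

{mu}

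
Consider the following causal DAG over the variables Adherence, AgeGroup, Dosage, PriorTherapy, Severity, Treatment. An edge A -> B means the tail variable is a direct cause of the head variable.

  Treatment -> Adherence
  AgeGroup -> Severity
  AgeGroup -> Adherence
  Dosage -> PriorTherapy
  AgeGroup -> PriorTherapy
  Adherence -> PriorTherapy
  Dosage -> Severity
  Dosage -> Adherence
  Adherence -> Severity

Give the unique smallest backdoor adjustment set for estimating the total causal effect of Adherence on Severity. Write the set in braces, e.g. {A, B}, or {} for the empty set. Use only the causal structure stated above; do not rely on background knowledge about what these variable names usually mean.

Variables eligible for adjustment (non-descendants of Adherence, excluding Adherence and Severity): {AgeGroup, Dosage, Treatment}.
Backdoor paths from Adherence to Severity:
  P1: Adherence <- Dosage -> PriorTherapy <- AgeGroup -> Severity
  P2: Adherence <- Dosage -> Severity
  P3: Adherence <- AgeGroup -> PriorTherapy <- Dosage -> Severity
  P4: Adherence <- AgeGroup -> Severity
The empty set is not sufficient: P2 (Adherence <- Dosage -> Severity) has no collider blocking it and no conditioned non-collider, so it is open.
Try {AgeGroup, Dosage}:
  P1: blocked at fork node Dosage ∈ conditioning set.
  P2: blocked at fork node Dosage ∈ conditioning set.
  P3: blocked at fork node AgeGroup ∈ conditioning set.
  P4: blocked at fork node AgeGroup ∈ conditioning set.
{AgeGroup, Dosage} contains no descendant of Adherence and blocks every backdoor path.
Every element of {AgeGroup, Dosage} is needed (dropping AgeGroup leaves P4 open; dropping Dosage leaves P2 open), so no proper subset is valid.
Among all size-2 subsets of the eligible variables, only {AgeGroup, Dosage} blocks every backdoor path, so it is the unique smallest valid adjustment set.

{AgeGroup, Dosage}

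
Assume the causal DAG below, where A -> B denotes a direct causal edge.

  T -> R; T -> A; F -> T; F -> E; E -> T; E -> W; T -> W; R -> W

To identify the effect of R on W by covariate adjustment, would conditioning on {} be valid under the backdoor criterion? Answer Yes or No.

Backdoor paths from R to W (paths whose first edge points into R):
  P1: R <- T <- F -> E -> W
  P2: R <- T <- E -> W
  P3: R <- T -> W
Condition 1 (no descendant of R in the set): holds — descendants of R are {W}; none are in {}.
Condition 2 (every backdoor path blocked by {}):
  P1: open — no interior node is in the conditioning set.
  P2: open — no interior node is in the conditioning set.
  P3: open — no interior node is in the conditioning set.
{} does not satisfy the backdoor criterion.

No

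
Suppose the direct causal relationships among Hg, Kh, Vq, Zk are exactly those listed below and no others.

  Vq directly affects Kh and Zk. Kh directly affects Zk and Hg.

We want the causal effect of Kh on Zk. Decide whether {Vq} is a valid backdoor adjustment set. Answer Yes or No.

Backdoor paths from Kh to Zk (paths whose first edge points into Kh):
  P1: Kh <- Vq -> Zk
Condition 1 (no descendant of Kh in the set): holds — descendants of Kh are {Hg, Zk}; none are in {Vq}.
Condition 2 (every backdoor path blocked by {Vq}):
  P1: blocked at fork node Vq ∈ conditioning set.
{Vq} satisfies the backdoor criterion.

Yes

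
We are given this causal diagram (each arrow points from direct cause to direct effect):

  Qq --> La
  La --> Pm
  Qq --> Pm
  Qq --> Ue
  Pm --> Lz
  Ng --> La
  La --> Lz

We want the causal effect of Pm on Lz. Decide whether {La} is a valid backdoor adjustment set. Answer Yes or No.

Yes

Backdoor paths from Pm to Lz (paths whose first edge points into Pm):
  P1: Pm <- Qq -> La -> Lz
  P2: Pm <- La -> Lz
Condition 1 (no descendant of Pm in the set): holds — descendants of Pm are {Lz}; none are in {La}.
Condition 2 (every backdoor path blocked by {La}):
  P1: blocked at chain node La ∈ conditioning set.
  P2: blocked at fork node La ∈ conditioning set.
{La} satisfies the backdoor criterion.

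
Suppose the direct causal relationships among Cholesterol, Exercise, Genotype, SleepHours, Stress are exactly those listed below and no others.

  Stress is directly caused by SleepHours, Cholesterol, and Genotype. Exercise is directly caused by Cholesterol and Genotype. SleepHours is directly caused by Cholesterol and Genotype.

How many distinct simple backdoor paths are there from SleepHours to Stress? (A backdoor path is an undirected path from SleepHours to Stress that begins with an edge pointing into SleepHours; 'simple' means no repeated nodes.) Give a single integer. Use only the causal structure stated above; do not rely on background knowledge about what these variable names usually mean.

A backdoor path from SleepHours to Stress is any simple undirected path whose first edge points into SleepHours (i.e. leaves SleepHours via a parent).
Parents of SleepHours: {Cholesterol, Genotype}.
Enumerating:
  P1: SleepHours <- Cholesterol -> Exercise <- Genotype -> Stress
  P2: SleepHours <- Cholesterol -> Stress
  P3: SleepHours <- Genotype -> Exercise <- Cholesterol -> Stress
  P4: SleepHours <- Genotype -> Stress
That exhausts the simple backdoor paths. Count: 4.

4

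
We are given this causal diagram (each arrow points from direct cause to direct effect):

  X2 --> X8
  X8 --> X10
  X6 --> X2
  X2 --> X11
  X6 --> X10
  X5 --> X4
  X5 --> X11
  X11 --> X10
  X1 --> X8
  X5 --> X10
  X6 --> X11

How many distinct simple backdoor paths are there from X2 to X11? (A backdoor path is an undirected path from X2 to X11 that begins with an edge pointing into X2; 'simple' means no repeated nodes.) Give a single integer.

A backdoor path from X2 to X11 is any simple undirected path whose first edge points into X2 (i.e. leaves X2 via a parent).
Parents of X2: {X6}.
Enumerating:
  P1: X2 <- X6 -> X11
  P2: X2 <- X6 -> X10 <- X5 -> X11
  P3: X2 <- X6 -> X10 <- X11
That exhausts the simple backdoor paths. Count: 3.

3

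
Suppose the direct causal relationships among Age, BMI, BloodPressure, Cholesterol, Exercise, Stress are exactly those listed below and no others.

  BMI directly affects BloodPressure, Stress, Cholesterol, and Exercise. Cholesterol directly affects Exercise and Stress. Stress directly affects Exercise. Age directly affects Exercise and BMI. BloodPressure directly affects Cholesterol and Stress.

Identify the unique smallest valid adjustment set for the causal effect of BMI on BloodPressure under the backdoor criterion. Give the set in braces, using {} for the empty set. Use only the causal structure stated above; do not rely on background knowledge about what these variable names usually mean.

{}

Variables eligible for adjustment (non-descendants of BMI, excluding BMI and BloodPressure): {Age}.
Backdoor paths from BMI to BloodPressure:
  P1: BMI <- Age -> Exercise <- Cholesterol <- BloodPressure
  P2: BMI <- Age -> Exercise <- Cholesterol -> Stress <- BloodPressure
  P3: BMI <- Age -> Exercise <- Stress <- BloodPressure
  P4: BMI <- Age -> Exercise <- Stress <- Cholesterol <- BloodPressure
Each backdoor path contains an unconditioned collider, so every path is already blocked with the empty conditioning set:
  P1: blocked at collider Exercise (neither it nor any descendant is in the conditioning set).
  P2: blocked at collider Exercise (neither it nor any descendant is in the conditioning set).
  P3: blocked at collider Exercise (neither it nor any descendant is in the conditioning set).
  P4: blocked at collider Exercise (neither it nor any descendant is in the conditioning set).
The empty set is therefore the unique smallest valid set.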